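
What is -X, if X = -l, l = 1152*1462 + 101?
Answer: 1684325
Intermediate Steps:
l = 1684325 (l = 1684224 + 101 = 1684325)
X = -1684325 (X = -1*1684325 = -1684325)
-X = -1*(-1684325) = 1684325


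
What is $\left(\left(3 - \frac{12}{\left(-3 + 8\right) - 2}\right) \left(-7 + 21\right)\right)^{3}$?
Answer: $-2744$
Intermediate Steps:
$\left(\left(3 - \frac{12}{\left(-3 + 8\right) - 2}\right) \left(-7 + 21\right)\right)^{3} = \left(\left(3 - \frac{12}{5 - 2}\right) 14\right)^{3} = \left(\left(3 - \frac{12}{3}\right) 14\right)^{3} = \left(\left(3 - 4\right) 14\right)^{3} = \left(\left(-1\right) 14\right)^{3} = \left(-14\right)^{3} = -2744$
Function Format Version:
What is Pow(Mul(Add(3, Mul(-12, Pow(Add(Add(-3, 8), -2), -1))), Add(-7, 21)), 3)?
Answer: -2744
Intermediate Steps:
Pow(Mul(Add(3, Mul(-12, Pow(Add(Add(-3, 8), -2), -1))), Add(-7, 21)), 3) = Pow(Mul(Add(3, Mul(-12, Pow(Add(5, -2), -1))), 14), 3) = Pow(Mul(Add(3, Mul(-12, Pow(3, -1))), 14), 3) = Pow(Mul(Add(3, Mul(-12, Rational(1, 3))), 14), 3) = Pow(Mul(Add(3, -4), 14), 3) = Pow(Mul(-1, 14), 3) = Pow(-14, 3) = -2744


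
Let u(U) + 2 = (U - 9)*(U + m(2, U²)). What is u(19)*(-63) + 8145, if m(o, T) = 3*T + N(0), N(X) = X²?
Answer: -685989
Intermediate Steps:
m(o, T) = 3*T (m(o, T) = 3*T + 0² = 3*T + 0 = 3*T)
u(U) = -2 + (-9 + U)*(U + 3*U²) (u(U) = -2 + (U - 9)*(U + 3*U²) = -2 + (-9 + U)*(U + 3*U²))
u(19)*(-63) + 8145 = (-2 - 26*19² - 9*19 + 3*19³)*(-63) + 8145 = (-2 - 26*361 - 171 + 3*6859)*(-63) + 8145 = (-2 - 9386 - 171 + 20577)*(-63) + 8145 = 11018*(-63) + 8145 = -694134 + 8145 = -685989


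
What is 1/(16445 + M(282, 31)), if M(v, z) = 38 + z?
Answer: 1/16514 ≈ 6.0555e-5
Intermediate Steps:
1/(16445 + M(282, 31)) = 1/(16445 + (38 + 31)) = 1/(16445 + 69) = 1/16514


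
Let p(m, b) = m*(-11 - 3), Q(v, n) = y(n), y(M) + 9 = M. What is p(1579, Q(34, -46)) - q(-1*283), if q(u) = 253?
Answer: -22359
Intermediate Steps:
y(M) = -9 + M
Q(v, n) = -9 + n
p(m, b) = -14*m (p(m, b) = m*(-14) = -14*m)
p(1579, Q(34, -46)) - q(-1*283) = -14*1579 - 1*253 = -22106 - 253 = -22359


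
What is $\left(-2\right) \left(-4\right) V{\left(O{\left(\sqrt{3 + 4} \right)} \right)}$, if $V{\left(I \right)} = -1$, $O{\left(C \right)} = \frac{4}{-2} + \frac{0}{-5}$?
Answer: $-8$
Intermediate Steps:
$O{\left(C \right)} = -2$ ($O{\left(C \right)} = 4 \left(- \frac{1}{2}\right) + 0 \left(- \frac{1}{5}\right) = -2 + 0 = -2$)
$\left(-2\right) \left(-4\right) V{\left(O{\left(\sqrt{3 + 4} \right)} \right)} = \left(-2\right) \left(-4\right) \left(-1\right) = 8 \left(-1\right) = -8$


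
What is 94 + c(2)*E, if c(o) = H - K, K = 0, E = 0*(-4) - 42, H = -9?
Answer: 472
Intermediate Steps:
E = -42 (E = 0 - 42 = -42)
c(o) = -9 (c(o) = -9 - 1*0 = -9 + 0 = -9)
94 + c(2)*E = 94 - 9*(-42) = 94 + 378 = 472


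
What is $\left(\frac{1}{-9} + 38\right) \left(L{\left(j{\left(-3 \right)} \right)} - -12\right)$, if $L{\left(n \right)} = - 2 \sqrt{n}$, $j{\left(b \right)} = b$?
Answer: $\frac{1364}{3} - \frac{682 i \sqrt{3}}{9} \approx 454.67 - 131.25 i$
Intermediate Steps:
$\left(\frac{1}{-9} + 38\right) \left(L{\left(j{\left(-3 \right)} \right)} - -12\right) = \left(\frac{1}{-9} + 38\right) \left(- 2 \sqrt{-3} - -12\right) = \left(- \frac{1}{9} + 38\right) \left(- 2 i \sqrt{3} + 12\right) = \frac{341 \left(- 2 i \sqrt{3} + 12\right)}{9} = \frac{341 \left(12 - 2 i \sqrt{3}\right)}{9} = \frac{1364}{3} - \frac{682 i \sqrt{3}}{9}$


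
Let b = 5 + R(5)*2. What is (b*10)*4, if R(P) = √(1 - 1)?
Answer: 200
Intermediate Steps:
R(P) = 0 (R(P) = √0 = 0)
b = 5 (b = 5 + 0*2 = 5 + 0 = 5)
(b*10)*4 = (5*10)*4 = 50*4 = 200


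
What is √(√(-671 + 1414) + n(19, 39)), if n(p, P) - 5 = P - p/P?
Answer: √(66183 + 1521*√743)/39 ≈ 8.4125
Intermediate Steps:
n(p, P) = 5 + P - p/P (n(p, P) = 5 + (P - p/P) = 5 + P - p/P)
√(√(-671 + 1414) + n(19, 39)) = √(√(-671 + 1414) + (5 + 39 - 1*19/39)) = √(√743 + (5 + 39 - 1*19*1/39)) = √(√743 + (5 + 39 - 19/39)) = √(√743 + 1697/39) = √(1697/39 + √743)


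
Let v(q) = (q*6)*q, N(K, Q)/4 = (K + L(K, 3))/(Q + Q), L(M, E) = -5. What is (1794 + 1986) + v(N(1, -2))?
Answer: 3876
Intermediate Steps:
N(K, Q) = 2*(-5 + K)/Q (N(K, Q) = 4*((K - 5)/(Q + Q)) = 4*((-5 + K)/((2*Q))) = 4*((-5 + K)*(1/(2*Q))) = 4*((-5 + K)/(2*Q)) = 2*(-5 + K)/Q)
v(q) = 6*q**2 (v(q) = (6*q)*q = 6*q**2)
(1794 + 1986) + v(N(1, -2)) = (1794 + 1986) + 6*(2*(-5 + 1)/(-2))**2 = 3780 + 6*(2*(-1/2)*(-4))**2 = 3780 + 6*4**2 = 3780 + 6*16 = 3780 + 96 = 3876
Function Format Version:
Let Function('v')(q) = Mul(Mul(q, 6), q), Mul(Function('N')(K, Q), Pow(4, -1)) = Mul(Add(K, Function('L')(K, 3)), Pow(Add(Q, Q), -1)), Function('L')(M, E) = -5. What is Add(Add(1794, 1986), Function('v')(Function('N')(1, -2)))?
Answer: 3876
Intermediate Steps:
Function('N')(K, Q) = Mul(2, Pow(Q, -1), Add(-5, K)) (Function('N')(K, Q) = Mul(4, Mul(Add(K, -5), Pow(Add(Q, Q), -1))) = Mul(4, Mul(Add(-5, K), Pow(Mul(2, Q), -1))) = Mul(4, Mul(Add(-5, K), Mul(Rational(1, 2), Pow(Q, -1)))) = Mul(4, Mul(Rational(1, 2), Pow(Q, -1), Add(-5, K))) = Mul(2, Pow(Q, -1), Add(-5, K)))
Function('v')(q) = Mul(6, Pow(q, 2)) (Function('v')(q) = Mul(Mul(6, q), q) = Mul(6, Pow(q, 2)))
Add(Add(1794, 1986), Function('v')(Function('N')(1, -2))) = Add(Add(1794, 1986), Mul(6, Pow(Mul(2, Pow(-2, -1), Add(-5, 1)), 2))) = Add(3780, Mul(6, Pow(Mul(2, Rational(-1, 2), -4), 2))) = Add(3780, Mul(6, Pow(4, 2))) = Add(3780, Mul(6, 16)) = Add(3780, 96) = 3876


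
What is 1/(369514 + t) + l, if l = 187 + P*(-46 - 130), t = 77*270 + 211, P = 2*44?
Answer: -5975270014/390515 ≈ -15301.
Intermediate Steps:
P = 88
t = 21001 (t = 20790 + 211 = 21001)
l = -15301 (l = 187 + 88*(-46 - 130) = 187 + 88*(-176) = 187 - 15488 = -15301)
1/(369514 + t) + l = 1/(369514 + 21001) - 15301 = 1/390515 - 15301 = -5975270014/390515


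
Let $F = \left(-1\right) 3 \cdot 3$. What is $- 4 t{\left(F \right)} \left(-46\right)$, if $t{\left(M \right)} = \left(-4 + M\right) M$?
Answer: $21528$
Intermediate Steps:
$F = -9$ ($F = \left(-3\right) 3 = -9$)
$t{\left(M \right)} = M \left(-4 + M\right)$
$- 4 t{\left(F \right)} \left(-46\right) = - 4 \left(- 9 \left(-4 - 9\right)\right) \left(-46\right) = - 4 \left(\left(-9\right) \left(-13\right)\right) \left(-46\right) = \left(-4\right) 117 \left(-46\right) = \left(-468\right) \left(-46\right) = 21528$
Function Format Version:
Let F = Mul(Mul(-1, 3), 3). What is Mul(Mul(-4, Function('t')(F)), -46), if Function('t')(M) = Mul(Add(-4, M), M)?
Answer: 21528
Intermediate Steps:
F = -9 (F = Mul(-3, 3) = -9)
Function('t')(M) = Mul(M, Add(-4, M))
Mul(Mul(-4, Function('t')(F)), -46) = Mul(Mul(-4, Mul(-9, Add(-4, -9))), -46) = Mul(Mul(-4, Mul(-9, -13)), -46) = Mul(Mul(-4, 117), -46) = Mul(-468, -46) = 21528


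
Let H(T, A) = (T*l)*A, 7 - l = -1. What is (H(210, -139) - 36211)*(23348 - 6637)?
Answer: -4507474741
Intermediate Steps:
l = 8 (l = 7 - 1*(-1) = 7 + 1 = 8)
H(T, A) = 8*A*T (H(T, A) = (T*8)*A = (8*T)*A = 8*A*T)
(H(210, -139) - 36211)*(23348 - 6637) = (8*(-139)*210 - 36211)*(23348 - 6637) = (-233520 - 36211)*16711 = -269731*16711 = -4507474741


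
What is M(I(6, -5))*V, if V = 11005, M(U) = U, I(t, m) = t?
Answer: 66030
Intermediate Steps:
M(I(6, -5))*V = 6*11005 = 66030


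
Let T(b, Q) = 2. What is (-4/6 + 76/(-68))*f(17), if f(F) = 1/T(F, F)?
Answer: -91/102 ≈ -0.89216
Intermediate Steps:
f(F) = 1/2
(-4/6 + 76/(-68))*f(17) = (-4/6 + 76/(-68))*(1/2) = (-4*1/6 + 76*(-1/68))*(1/2) = (-2/3 - 19/17)*(1/2) = -91/51*1/2 = -91/102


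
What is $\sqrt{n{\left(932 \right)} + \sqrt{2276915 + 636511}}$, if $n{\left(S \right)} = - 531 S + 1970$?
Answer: $\sqrt{-492922 + 3 \sqrt{323714}} \approx 700.87 i$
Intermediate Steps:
$n{\left(S \right)} = 1970 - 531 S$
$\sqrt{n{\left(932 \right)} + \sqrt{2276915 + 636511}} = \sqrt{\left(1970 - 494892\right) + \sqrt{2276915 + 636511}} = \sqrt{\left(1970 - 494892\right) + \sqrt{2913426}} = \sqrt{-492922 + 3 \sqrt{323714}}$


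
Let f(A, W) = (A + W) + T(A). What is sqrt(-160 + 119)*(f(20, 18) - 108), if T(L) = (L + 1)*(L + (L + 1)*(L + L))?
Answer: 17990*I*sqrt(41) ≈ 1.1519e+5*I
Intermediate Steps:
T(L) = (1 + L)*(L + 2*L*(1 + L)) (T(L) = (1 + L)*(L + (1 + L)*(2*L)) = (1 + L)*(L + 2*L*(1 + L)))
f(A, W) = A + W + A*(3 + 2*A**2 + 5*A) (f(A, W) = (A + W) + A*(3 + 2*A**2 + 5*A) = A + W + A*(3 + 2*A**2 + 5*A))
sqrt(-160 + 119)*(f(20, 18) - 108) = sqrt(-160 + 119)*((20 + 18 + 20*(3 + 2*20**2 + 5*20)) - 108) = sqrt(-41)*((20 + 18 + 20*(3 + 2*400 + 100)) - 108) = (I*sqrt(41))*((20 + 18 + 20*(3 + 800 + 100)) - 108) = (I*sqrt(41))*((20 + 18 + 20*903) - 108) = (I*sqrt(41))*((20 + 18 + 18060) - 108) = (I*sqrt(41))*(18098 - 108) = (I*sqrt(41))*17990 = 17990*I*sqrt(41)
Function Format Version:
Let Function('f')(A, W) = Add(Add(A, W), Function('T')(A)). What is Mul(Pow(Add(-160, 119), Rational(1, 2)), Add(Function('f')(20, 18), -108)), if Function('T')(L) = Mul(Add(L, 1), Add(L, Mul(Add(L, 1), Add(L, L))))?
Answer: Mul(17990, I, Pow(41, Rational(1, 2))) ≈ Mul(1.1519e+5, I)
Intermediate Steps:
Function('T')(L) = Mul(Add(1, L), Add(L, Mul(2, L, Add(1, L)))) (Function('T')(L) = Mul(Add(1, L), Add(L, Mul(Add(1, L), Mul(2, L)))) = Mul(Add(1, L), Add(L, Mul(2, L, Add(1, L)))))
Function('f')(A, W) = Add(A, W, Mul(A, Add(3, Mul(2, Pow(A, 2)), Mul(5, A)))) (Function('f')(A, W) = Add(Add(A, W), Mul(A, Add(3, Mul(2, Pow(A, 2)), Mul(5, A)))) = Add(A, W, Mul(A, Add(3, Mul(2, Pow(A, 2)), Mul(5, A)))))
Mul(Pow(Add(-160, 119), Rational(1, 2)), Add(Function('f')(20, 18), -108)) = Mul(Pow(Add(-160, 119), Rational(1, 2)), Add(Add(20, 18, Mul(20, Add(3, Mul(2, Pow(20, 2)), Mul(5, 20)))), -108)) = Mul(Pow(-41, Rational(1, 2)), Add(Add(20, 18, Mul(20, Add(3, Mul(2, 400), 100))), -108)) = Mul(Mul(I, Pow(41, Rational(1, 2))), Add(Add(20, 18, Mul(20, Add(3, 800, 100))), -108)) = Mul(Mul(I, Pow(41, Rational(1, 2))), Add(Add(20, 18, Mul(20, 903)), -108)) = Mul(Mul(I, Pow(41, Rational(1, 2))), Add(Add(20, 18, 18060), -108)) = Mul(Mul(I, Pow(41, Rational(1, 2))), Add(18098, -108)) = Mul(Mul(I, Pow(41, Rational(1, 2))), 17990) = Mul(17990, I, Pow(41, Rational(1, 2)))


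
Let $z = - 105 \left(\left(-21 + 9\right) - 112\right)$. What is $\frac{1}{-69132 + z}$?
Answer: $- \frac{1}{56112} \approx -1.7821 \cdot 10^{-5}$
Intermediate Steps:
$z = 13020$ ($z = - 105 \left(-12 - 112\right) = \left(-105\right) \left(-124\right) = 13020$)
$\frac{1}{-69132 + z} = \frac{1}{-69132 + 13020} = \frac{1}{-56112} = - \frac{1}{56112}$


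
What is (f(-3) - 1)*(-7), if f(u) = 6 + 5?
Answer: -70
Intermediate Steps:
f(u) = 11
(f(-3) - 1)*(-7) = (11 - 1)*(-7) = 10*(-7) = -70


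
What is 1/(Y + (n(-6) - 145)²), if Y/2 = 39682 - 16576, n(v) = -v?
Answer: 1/65533 ≈ 1.5259e-5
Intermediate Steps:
Y = 46212 (Y = 2*(39682 - 16576) = 2*23106 = 46212)
1/(Y + (n(-6) - 145)²) = 1/(46212 + (-1*(-6) - 145)²) = 1/(46212 + (6 - 145)²) = 1/(46212 + (-139)²) = 1/(46212 + 19321) = 1/65533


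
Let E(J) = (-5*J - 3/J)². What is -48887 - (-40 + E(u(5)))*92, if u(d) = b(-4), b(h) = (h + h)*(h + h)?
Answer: -9696017615/1024 ≈ -9.4688e+6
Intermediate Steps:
b(h) = 4*h² (b(h) = (2*h)*(2*h) = 4*h²)
u(d) = 64 (u(d) = 4*(-4)² = 4*16 = 64)
-48887 - (-40 + E(u(5)))*92 = -48887 - (-40 + (3 + 5*64²)²/64²)*92 = -48887 - (-40 + (3 + 5*4096)²/4096)*92 = -48887 - (-40 + (3 + 20480)²/4096)*92 = -48887 - (-40 + (1/4096)*20483²)*92 = -48887 - (-40 + (1/4096)*419553289)*92 = -48887 - (-40 + 419553289/4096)*92 = -48887 - 419389449*92/4096 = -48887 - 1*9645957327/1024 = -48887 - 9645957327/1024 = -9696017615/1024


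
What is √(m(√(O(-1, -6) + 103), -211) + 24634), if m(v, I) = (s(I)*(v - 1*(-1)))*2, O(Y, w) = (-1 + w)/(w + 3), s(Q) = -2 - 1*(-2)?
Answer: √24634 ≈ 156.95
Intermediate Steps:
s(Q) = 0 (s(Q) = -2 + 2 = 0)
O(Y, w) = (-1 + w)/(3 + w)
m(v, I) = 0 (m(v, I) = (0*(v - 1*(-1)))*2 = (0*(v + 1))*2 = (0*(1 + v))*2 = 0*2 = 0)
√(m(√(O(-1, -6) + 103), -211) + 24634) = √(0 + 24634) = √24634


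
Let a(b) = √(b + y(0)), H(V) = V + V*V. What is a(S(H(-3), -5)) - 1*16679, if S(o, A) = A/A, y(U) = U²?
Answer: -16678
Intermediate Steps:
H(V) = V + V²
S(o, A) = 1
a(b) = √b (a(b) = √(b + 0²) = √(b + 0) = √b)
a(S(H(-3), -5)) - 1*16679 = √1 - 1*16679 = 1 - 16679 = -16678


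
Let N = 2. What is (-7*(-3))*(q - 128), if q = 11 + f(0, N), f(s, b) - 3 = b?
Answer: -2352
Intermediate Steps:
f(s, b) = 3 + b
q = 16 (q = 11 + (3 + 2) = 11 + 5 = 16)
(-7*(-3))*(q - 128) = (-7*(-3))*(16 - 128) = 21*(-112) = -2352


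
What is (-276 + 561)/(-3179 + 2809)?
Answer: -57/74 ≈ -0.77027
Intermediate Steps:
(-276 + 561)/(-3179 + 2809) = 285/(-370) = 285*(-1/370) = -57/74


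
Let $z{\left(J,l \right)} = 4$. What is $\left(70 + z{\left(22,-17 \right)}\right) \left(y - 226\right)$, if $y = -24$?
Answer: $-18500$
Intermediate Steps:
$\left(70 + z{\left(22,-17 \right)}\right) \left(y - 226\right) = \left(70 + 4\right) \left(-24 - 226\right) = 74 \left(-250\right) = -18500$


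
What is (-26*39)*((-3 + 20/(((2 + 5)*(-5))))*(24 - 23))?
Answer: 25350/7 ≈ 3621.4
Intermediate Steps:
(-26*39)*((-3 + 20/(((2 + 5)*(-5))))*(24 - 23)) = -1014*(-3 + 20/((7*(-5)))) = -1014*(-3 + 20/(-35)) = -1014*(-3 + 20*(-1/35)) = -1014*(-3 - 4/7) = -(-25350)/7 = -1014*(-25/7) = 25350/7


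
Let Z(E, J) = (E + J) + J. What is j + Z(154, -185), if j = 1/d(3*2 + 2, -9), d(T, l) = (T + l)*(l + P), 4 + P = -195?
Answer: -44927/208 ≈ -216.00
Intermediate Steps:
P = -199 (P = -4 - 195 = -199)
Z(E, J) = E + 2*J
d(T, l) = (-199 + l)*(T + l) (d(T, l) = (T + l)*(l - 199) = (T + l)*(-199 + l) = (-199 + l)*(T + l))
j = 1/208 (j = 1/((-9)**2 - 199*(3*2 + 2) - 199*(-9) + (3*2 + 2)*(-9)) = 1/(81 - 199*(6 + 2) + 1791 + (6 + 2)*(-9)) = 1/(81 - 199*8 + 1791 + 8*(-9)) = 1/(81 - 1592 + 1791 - 72) = 1/208 ≈ 0.0048077)
j + Z(154, -185) = 1/208 + (154 + 2*(-185)) = 1/208 + (154 - 370) = 1/208 - 216 = -44927/208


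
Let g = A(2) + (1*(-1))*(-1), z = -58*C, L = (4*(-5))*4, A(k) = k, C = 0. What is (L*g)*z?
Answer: 0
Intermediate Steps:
L = -80 (L = -20*4 = -80)
z = 0 (z = -58*0 = 0)
g = 3 (g = 2 + (1*(-1))*(-1) = 2 - 1*(-1) = 2 + 1 = 3)
(L*g)*z = -80*3*0 = -240*0 = 0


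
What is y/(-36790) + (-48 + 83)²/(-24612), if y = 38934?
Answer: -71665097/64676820 ≈ -1.1080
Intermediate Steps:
y/(-36790) + (-48 + 83)²/(-24612) = 38934/(-36790) + (-48 + 83)²/(-24612) = 38934*(-1/36790) + 35²*(-1/24612) = -19467/18395 + 1225*(-1/24612) = -19467/18395 - 175/3516 = -71665097/64676820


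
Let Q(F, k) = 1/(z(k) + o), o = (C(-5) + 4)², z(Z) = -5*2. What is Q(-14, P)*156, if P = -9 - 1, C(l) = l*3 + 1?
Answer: 26/15 ≈ 1.7333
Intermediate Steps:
C(l) = 1 + 3*l (C(l) = 3*l + 1 = 1 + 3*l)
z(Z) = -10
P = -10
o = 100 (o = ((1 + 3*(-5)) + 4)² = ((1 - 15) + 4)² = (-14 + 4)² = (-10)² = 100)
Q(F, k) = 1/90 (Q(F, k) = 1/(-10 + 100) = 1/90)
Q(-14, P)*156 = (1/90)*156 = 26/15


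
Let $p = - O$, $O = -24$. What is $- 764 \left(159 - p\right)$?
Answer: $-103140$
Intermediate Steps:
$p = 24$ ($p = \left(-1\right) \left(-24\right) = 24$)
$- 764 \left(159 - p\right) = - 764 \left(159 - 24\right) = \left(-764\right) 135 = -103140$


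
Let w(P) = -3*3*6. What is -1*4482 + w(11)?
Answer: -4536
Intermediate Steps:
w(P) = -54 (w(P) = -9*6 = -54)
-1*4482 + w(11) = -1*4482 - 54 = -4482 - 54 = -4536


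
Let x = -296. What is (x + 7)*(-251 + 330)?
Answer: -22831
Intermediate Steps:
(x + 7)*(-251 + 330) = (-296 + 7)*(-251 + 330) = -289*79 = -22831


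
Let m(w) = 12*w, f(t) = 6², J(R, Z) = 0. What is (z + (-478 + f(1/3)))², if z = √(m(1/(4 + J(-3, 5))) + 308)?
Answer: (-442 + √311)² ≈ 1.8009e+5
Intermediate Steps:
f(t) = 36
z = √311 (z = √(12/(4 + 0) + 308) = √(12/4 + 308) = √(12*(¼) + 308) = √(3 + 308) = √311 ≈ 17.635)
(z + (-478 + f(1/3)))² = (√311 + (-478 + 36))² = (√311 - 442)² = (-442 + √311)²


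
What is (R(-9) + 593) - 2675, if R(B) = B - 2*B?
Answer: -2073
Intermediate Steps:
R(B) = -B
(R(-9) + 593) - 2675 = (-1*(-9) + 593) - 2675 = (9 + 593) - 2675 = 602 - 2675 = -2073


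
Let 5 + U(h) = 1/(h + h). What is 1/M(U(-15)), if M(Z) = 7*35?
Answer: 1/245 ≈ 0.0040816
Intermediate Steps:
U(h) = -5 + 1/(2*h) (U(h) = -5 + 1/(h + h) = -5 + 1/(2*h))
M(Z) = 245
1/M(U(-15)) = 1/245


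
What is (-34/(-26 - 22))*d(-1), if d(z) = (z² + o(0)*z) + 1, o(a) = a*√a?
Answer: 17/12 ≈ 1.4167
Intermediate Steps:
o(a) = a^(3/2)
d(z) = 1 + z² (d(z) = (z² + 0^(3/2)*z) + 1 = (z² + 0*z) + 1 = (z² + 0) + 1 = z² + 1 = 1 + z²)
(-34/(-26 - 22))*d(-1) = (-34/(-26 - 22))*(1 + (-1)²) = (-34/(-48))*(1 + 1) = -1/48*(-34)*2 = (17/24)*2 = 17/12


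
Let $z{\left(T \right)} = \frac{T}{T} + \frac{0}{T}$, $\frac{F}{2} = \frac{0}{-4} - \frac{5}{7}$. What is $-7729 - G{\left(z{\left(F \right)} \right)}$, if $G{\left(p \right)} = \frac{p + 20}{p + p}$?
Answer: $- \frac{15479}{2} \approx -7739.5$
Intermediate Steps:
$F = - \frac{10}{7}$ ($F = 2 \left(\frac{0}{-4} - \frac{5}{7}\right) = 2 \left(0 \left(- \frac{1}{4}\right) - \frac{5}{7}\right) = 2 \left(0 - \frac{5}{7}\right) = 2 \left(- \frac{5}{7}\right) = - \frac{10}{7} \approx -1.4286$)
$z{\left(T \right)} = 1$ ($z{\left(T \right)} = 1 + 0 = 1$)
$G{\left(p \right)} = \frac{20 + p}{2 p}$
$-7729 - G{\left(z{\left(F \right)} \right)} = -7729 - \frac{20 + 1}{2 \cdot 1} = -7729 - \frac{1}{2} \cdot 1 \cdot 21 = -7729 - \frac{21}{2} = - \frac{15479}{2}$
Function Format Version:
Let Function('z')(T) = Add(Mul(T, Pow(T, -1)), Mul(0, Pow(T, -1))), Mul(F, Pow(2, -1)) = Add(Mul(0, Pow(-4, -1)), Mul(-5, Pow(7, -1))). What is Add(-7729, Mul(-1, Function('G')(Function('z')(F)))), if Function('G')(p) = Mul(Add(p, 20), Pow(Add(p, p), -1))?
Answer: Rational(-15479, 2) ≈ -7739.5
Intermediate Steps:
F = Rational(-10, 7) (F = Mul(2, Add(Mul(0, Pow(-4, -1)), Mul(-5, Pow(7, -1)))) = Mul(2, Add(Mul(0, Rational(-1, 4)), Mul(-5, Rational(1, 7)))) = Mul(2, Add(0, Rational(-5, 7))) = Mul(2, Rational(-5, 7)) = Rational(-10, 7) ≈ -1.4286)
Function('z')(T) = 1 (Function('z')(T) = Add(1, 0) = 1)
Function('G')(p) = Mul(Rational(1, 2), Pow(p, -1), Add(20, p)) (Function('G')(p) = Mul(Add(20, p), Pow(Mul(2, p), -1)) = Mul(Add(20, p), Mul(Rational(1, 2), Pow(p, -1))) = Mul(Rational(1, 2), Pow(p, -1), Add(20, p)))
Add(-7729, Mul(-1, Function('G')(Function('z')(F)))) = Add(-7729, Mul(-1, Mul(Rational(1, 2), Pow(1, -1), Add(20, 1)))) = Add(-7729, Mul(-1, Mul(Rational(1, 2), 1, 21))) = Add(-7729, Mul(-1, Rational(21, 2))) = Add(-7729, Rational(-21, 2)) = Rational(-15479, 2)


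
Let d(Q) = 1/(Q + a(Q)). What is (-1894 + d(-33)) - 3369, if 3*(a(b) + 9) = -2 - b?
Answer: -499988/95 ≈ -5263.0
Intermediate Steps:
a(b) = -29/3 - b/3 (a(b) = -9 + (-2 - b)/3 = -9 + (-⅔ - b/3) = -29/3 - b/3)
d(Q) = 1/(-29/3 + 2*Q/3) (d(Q) = 1/(Q + (-29/3 - Q/3)) = 1/(-29/3 + 2*Q/3))
(-1894 + d(-33)) - 3369 = (-1894 + 3/(-29 + 2*(-33))) - 3369 = (-1894 + 3/(-29 - 66)) - 3369 = (-1894 + 3/(-95)) - 3369 = (-1894 + 3*(-1/95)) - 3369 = (-1894 - 3/95) - 3369 = -179933/95 - 3369 = -499988/95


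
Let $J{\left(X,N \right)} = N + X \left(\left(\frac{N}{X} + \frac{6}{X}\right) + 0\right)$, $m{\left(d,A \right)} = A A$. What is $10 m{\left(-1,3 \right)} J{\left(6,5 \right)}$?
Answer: $1440$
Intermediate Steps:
$m{\left(d,A \right)} = A^{2}$
$J{\left(X,N \right)} = N + X \left(\frac{6}{X} + \frac{N}{X}\right)$ ($J{\left(X,N \right)} = N + X \left(\left(\frac{6}{X} + \frac{N}{X}\right) + 0\right) = N + X \left(\frac{6}{X} + \frac{N}{X}\right)$)
$10 m{\left(-1,3 \right)} J{\left(6,5 \right)} = 10 \cdot 3^{2} \left(6 + 2 \cdot 5\right) = 10 \cdot 9 \left(6 + 10\right) = 90 \cdot 16 = 1440$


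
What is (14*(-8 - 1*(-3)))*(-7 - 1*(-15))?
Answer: -560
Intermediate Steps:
(14*(-8 - 1*(-3)))*(-7 - 1*(-15)) = (14*(-8 + 3))*(-7 + 15) = (14*(-5))*8 = -70*8 = -560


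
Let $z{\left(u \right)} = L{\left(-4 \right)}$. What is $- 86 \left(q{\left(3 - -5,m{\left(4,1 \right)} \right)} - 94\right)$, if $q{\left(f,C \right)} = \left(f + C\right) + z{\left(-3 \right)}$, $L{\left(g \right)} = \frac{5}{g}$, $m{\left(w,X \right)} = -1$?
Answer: $\frac{15179}{2} \approx 7589.5$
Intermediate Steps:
$z{\left(u \right)} = - \frac{5}{4}$ ($z{\left(u \right)} = \frac{5}{-4} = 5 \left(- \frac{1}{4}\right) = - \frac{5}{4}$)
$q{\left(f,C \right)} = - \frac{5}{4} + C + f$ ($q{\left(f,C \right)} = \left(f + C\right) - \frac{5}{4} = \left(C + f\right) - \frac{5}{4} = - \frac{5}{4} + C + f$)
$- 86 \left(q{\left(3 - -5,m{\left(4,1 \right)} \right)} - 94\right) = - 86 \left(\left(- \frac{5}{4} - 1 + \left(3 - -5\right)\right) - 94\right) = - 86 \left(\left(- \frac{5}{4} - 1 + \left(3 + 5\right)\right) - 94\right) = - 86 \left(\left(- \frac{5}{4} - 1 + 8\right) - 94\right) = - 86 \left(\frac{23}{4} - 94\right) = \left(-86\right) \left(- \frac{353}{4}\right) = \frac{15179}{2}$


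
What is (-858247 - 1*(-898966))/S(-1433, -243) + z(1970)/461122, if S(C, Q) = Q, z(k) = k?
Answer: -3129324668/18675441 ≈ -167.56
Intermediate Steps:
(-858247 - 1*(-898966))/S(-1433, -243) + z(1970)/461122 = (-858247 - 1*(-898966))/(-243) + 1970/461122 = (-858247 + 898966)*(-1/243) + 1970*(1/461122) = 40719*(-1/243) + 985/230561 = -13573/81 + 985/230561 = -3129324668/18675441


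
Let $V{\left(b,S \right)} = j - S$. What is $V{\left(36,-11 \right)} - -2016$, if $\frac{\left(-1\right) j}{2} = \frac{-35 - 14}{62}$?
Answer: $\frac{62886}{31} \approx 2028.6$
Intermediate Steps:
$j = \frac{49}{31}$ ($j = - 2 \frac{-35 - 14}{62} = - 2 \left(-35 - 14\right) \frac{1}{62} = - 2 \left(\left(-49\right) \frac{1}{62}\right) = \left(-2\right) \left(- \frac{49}{62}\right) = \frac{49}{31} \approx 1.5806$)
$V{\left(b,S \right)} = \frac{49}{31} - S$
$V{\left(36,-11 \right)} - -2016 = \left(\frac{49}{31} - -11\right) - -2016 = \left(\frac{49}{31} + 11\right) + 2016 = \frac{390}{31} + 2016 = \frac{62886}{31}$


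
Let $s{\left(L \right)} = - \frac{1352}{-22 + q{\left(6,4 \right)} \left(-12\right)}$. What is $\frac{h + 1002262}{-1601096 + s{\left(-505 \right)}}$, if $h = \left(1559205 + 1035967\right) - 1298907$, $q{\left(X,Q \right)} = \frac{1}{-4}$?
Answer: $- \frac{43672013}{30419472} \approx -1.4357$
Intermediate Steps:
$q{\left(X,Q \right)} = - \frac{1}{4}$
$s{\left(L \right)} = \frac{1352}{19}$ ($s{\left(L \right)} = - \frac{1352}{-22 - -3} = - \frac{1352}{-22 + 3} = - \frac{1352}{-19} = \left(-1352\right) \left(- \frac{1}{19}\right) = \frac{1352}{19}$)
$h = 1296265$ ($h = 2595172 - 1298907 = 1296265$)
$\frac{h + 1002262}{-1601096 + s{\left(-505 \right)}} = \frac{1296265 + 1002262}{-1601096 + \frac{1352}{19}} = \frac{2298527}{- \frac{30419472}{19}} = 2298527 \left(- \frac{19}{30419472}\right) = - \frac{43672013}{30419472}$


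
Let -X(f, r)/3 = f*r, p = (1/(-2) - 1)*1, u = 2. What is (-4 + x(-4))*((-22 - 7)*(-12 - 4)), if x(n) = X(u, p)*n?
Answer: -18560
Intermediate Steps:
p = -3/2 (p = (-1/2 - 1)*1 = -3/2*1 = -3/2 ≈ -1.5000)
X(f, r) = -3*f*r
x(n) = 9*n (x(n) = (-3*2*(-3/2))*n = 9*n)
(-4 + x(-4))*((-22 - 7)*(-12 - 4)) = (-4 + 9*(-4))*((-22 - 7)*(-12 - 4)) = (-4 - 36)*(-29*(-16)) = -40*464 = -18560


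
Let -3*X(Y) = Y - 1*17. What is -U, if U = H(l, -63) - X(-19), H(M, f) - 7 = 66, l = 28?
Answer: -61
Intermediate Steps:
H(M, f) = 73 (H(M, f) = 7 + 66 = 73)
X(Y) = 17/3 - Y/3 (X(Y) = -(Y - 1*17)/3 = -(Y - 17)/3 = -(-17 + Y)/3 = 17/3 - Y/3)
U = 61 (U = 73 - (17/3 - ⅓*(-19)) = 73 - (17/3 + 19/3) = 73 - 1*12 = 73 - 12 = 61)
-U = -1*61 = -61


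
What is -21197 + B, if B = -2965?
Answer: -24162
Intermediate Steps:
-21197 + B = -21197 - 2965 = -24162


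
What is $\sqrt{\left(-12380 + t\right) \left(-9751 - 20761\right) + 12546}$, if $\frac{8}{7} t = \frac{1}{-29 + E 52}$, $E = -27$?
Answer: $\frac{2 \sqrt{193926944791767}}{1433} \approx 19436.0$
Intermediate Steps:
$t = - \frac{7}{11464}$ ($t = \frac{7}{8 \left(-29 - 1404\right)} = \frac{7}{8 \left(-1433\right)} = \frac{7}{8} \left(- \frac{1}{1433}\right) = - \frac{7}{11464} \approx -0.00061061$)
$\sqrt{\left(-12380 + t\right) \left(-9751 - 20761\right) + 12546} = \sqrt{\left(-12380 - \frac{7}{11464}\right) \left(-9751 - 20761\right) + 12546} = \sqrt{\left(- \frac{141924327}{11464}\right) \left(-30512\right) + 12546} = \sqrt{\frac{541299383178}{1433} + 12546} = \sqrt{\frac{541317361596}{1433}} = \frac{2 \sqrt{193926944791767}}{1433}$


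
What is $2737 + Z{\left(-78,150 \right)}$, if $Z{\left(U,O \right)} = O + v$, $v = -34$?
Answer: $2853$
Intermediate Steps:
$Z{\left(U,O \right)} = -34 + O$ ($Z{\left(U,O \right)} = O - 34 = -34 + O$)
$2737 + Z{\left(-78,150 \right)} = 2737 + \left(-34 + 150\right) = 2737 + 116 = 2853$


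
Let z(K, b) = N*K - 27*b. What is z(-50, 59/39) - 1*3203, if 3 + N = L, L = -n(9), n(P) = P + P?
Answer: -28520/13 ≈ -2193.8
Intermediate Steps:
n(P) = 2*P
L = -18 (L = -2*9 = -1*18 = -18)
N = -21 (N = -3 - 18 = -21)
z(K, b) = -27*b - 21*K (z(K, b) = -21*K - 27*b = -27*b - 21*K)
z(-50, 59/39) - 1*3203 = (-1593/39 - 21*(-50)) - 1*3203 = (-1593/39 + 1050) - 3203 = (-27*59/39 + 1050) - 3203 = (-531/13 + 1050) - 3203 = 13119/13 - 3203 = -28520/13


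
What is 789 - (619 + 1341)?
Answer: -1171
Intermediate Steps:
789 - (619 + 1341) = 789 - 1*1960 = 789 - 1960 = -1171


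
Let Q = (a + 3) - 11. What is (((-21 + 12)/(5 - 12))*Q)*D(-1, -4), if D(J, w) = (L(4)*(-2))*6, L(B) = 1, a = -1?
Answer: 972/7 ≈ 138.86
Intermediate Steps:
Q = -9 (Q = (-1 + 3) - 11 = 2 - 11 = -9)
D(J, w) = -12 (D(J, w) = (1*(-2))*6 = -2*6 = -12)
(((-21 + 12)/(5 - 12))*Q)*D(-1, -4) = (((-21 + 12)/(5 - 12))*(-9))*(-12) = (-9/(-7)*(-9))*(-12) = (-9*(-⅐)*(-9))*(-12) = ((9/7)*(-9))*(-12) = -81/7*(-12) = 972/7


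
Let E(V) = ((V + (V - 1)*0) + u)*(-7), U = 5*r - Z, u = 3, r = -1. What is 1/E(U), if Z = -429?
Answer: -1/2989 ≈ -0.00033456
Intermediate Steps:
U = 424 (U = 5*(-1) - 1*(-429) = -5 + 429 = 424)
E(V) = -21 - 7*V (E(V) = ((V + (V - 1)*0) + 3)*(-7) = ((V + (-1 + V)*0) + 3)*(-7) = ((V + 0) + 3)*(-7) = (V + 3)*(-7) = (3 + V)*(-7) = -21 - 7*V)
1/E(U) = 1/(-21 - 7*424) = 1/(-21 - 2968) = 1/(-2989) = -1/2989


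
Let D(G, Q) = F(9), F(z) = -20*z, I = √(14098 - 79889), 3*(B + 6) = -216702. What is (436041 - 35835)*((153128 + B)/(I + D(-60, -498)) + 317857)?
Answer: 12484881142990482/98191 - 32371862928*I*√65791/98191 ≈ 1.2715e+11 - 8.4563e+7*I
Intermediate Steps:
B = -72240 (B = -6 + (⅓)*(-216702) = -6 - 72234 = -72240)
I = I*√65791 (I = √(-65791) = I*√65791 ≈ 256.5*I)
D(G, Q) = -180 (D(G, Q) = -20*9 = -180)
(436041 - 35835)*((153128 + B)/(I + D(-60, -498)) + 317857) = (436041 - 35835)*((153128 - 72240)/(I*√65791 - 180) + 317857) = 400206*(80888/(-180 + I*√65791) + 317857) = 400206*(317857 + 80888/(-180 + I*√65791)) = 127208278542 + 32371862928/(-180 + I*√65791)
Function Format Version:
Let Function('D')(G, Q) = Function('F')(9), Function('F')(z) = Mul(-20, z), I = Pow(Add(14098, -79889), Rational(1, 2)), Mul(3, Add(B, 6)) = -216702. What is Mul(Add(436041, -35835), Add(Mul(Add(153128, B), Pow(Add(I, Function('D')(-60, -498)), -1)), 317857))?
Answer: Add(Rational(12484881142990482, 98191), Mul(Rational(-32371862928, 98191), I, Pow(65791, Rational(1, 2)))) ≈ Add(1.2715e+11, Mul(-8.4563e+7, I))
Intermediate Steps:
B = -72240 (B = Add(-6, Mul(Rational(1, 3), -216702)) = Add(-6, -72234) = -72240)
I = Mul(I, Pow(65791, Rational(1, 2))) (I = Pow(-65791, Rational(1, 2)) = Mul(I, Pow(65791, Rational(1, 2))) ≈ Mul(256.50, I))
Function('D')(G, Q) = -180 (Function('D')(G, Q) = Mul(-20, 9) = -180)
Mul(Add(436041, -35835), Add(Mul(Add(153128, B), Pow(Add(I, Function('D')(-60, -498)), -1)), 317857)) = Mul(Add(436041, -35835), Add(Mul(Add(153128, -72240), Pow(Add(Mul(I, Pow(65791, Rational(1, 2))), -180), -1)), 317857)) = Mul(400206, Add(Mul(80888, Pow(Add(-180, Mul(I, Pow(65791, Rational(1, 2)))), -1)), 317857)) = Mul(400206, Add(317857, Mul(80888, Pow(Add(-180, Mul(I, Pow(65791, Rational(1, 2)))), -1)))) = Add(127208278542, Mul(32371862928, Pow(Add(-180, Mul(I, Pow(65791, Rational(1, 2)))), -1)))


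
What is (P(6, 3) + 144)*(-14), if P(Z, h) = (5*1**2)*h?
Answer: -2226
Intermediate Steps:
P(Z, h) = 5*h (P(Z, h) = (5*1)*h = 5*h)
(P(6, 3) + 144)*(-14) = (5*3 + 144)*(-14) = (15 + 144)*(-14) = 159*(-14) = -2226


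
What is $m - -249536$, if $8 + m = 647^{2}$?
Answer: $668137$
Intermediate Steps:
$m = 418601$ ($m = -8 + 647^{2} = -8 + 418609 = 418601$)
$m - -249536 = 418601 - -249536 = 418601 + 249536 = 668137$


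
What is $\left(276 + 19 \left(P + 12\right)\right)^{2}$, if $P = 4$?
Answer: $336400$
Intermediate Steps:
$\left(276 + 19 \left(P + 12\right)\right)^{2} = \left(276 + 19 \left(4 + 12\right)\right)^{2} = \left(276 + 19 \cdot 16\right)^{2} = \left(276 + 304\right)^{2} = 580^{2} = 336400$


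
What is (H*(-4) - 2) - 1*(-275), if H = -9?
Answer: 309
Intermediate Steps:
(H*(-4) - 2) - 1*(-275) = (-9*(-4) - 2) - 1*(-275) = (36 - 2) + 275 = 34 + 275 = 309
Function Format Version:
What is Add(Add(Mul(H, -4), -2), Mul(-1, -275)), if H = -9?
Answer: 309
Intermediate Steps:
Add(Add(Mul(H, -4), -2), Mul(-1, -275)) = Add(Add(Mul(-9, -4), -2), Mul(-1, -275)) = Add(Add(36, -2), 275) = Add(34, 275) = 309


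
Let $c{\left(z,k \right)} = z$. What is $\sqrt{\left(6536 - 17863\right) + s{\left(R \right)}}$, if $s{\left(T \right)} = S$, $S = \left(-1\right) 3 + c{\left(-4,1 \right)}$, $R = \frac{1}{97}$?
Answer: $i \sqrt{11334} \approx 106.46 i$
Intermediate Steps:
$R = \frac{1}{97} \approx 0.010309$
$S = -7$ ($S = \left(-1\right) 3 - 4 = -3 - 4 = -7$)
$s{\left(T \right)} = -7$
$\sqrt{\left(6536 - 17863\right) + s{\left(R \right)}} = \sqrt{\left(6536 - 17863\right) - 7} = \sqrt{-11327 - 7} = \sqrt{-11334} = i \sqrt{11334}$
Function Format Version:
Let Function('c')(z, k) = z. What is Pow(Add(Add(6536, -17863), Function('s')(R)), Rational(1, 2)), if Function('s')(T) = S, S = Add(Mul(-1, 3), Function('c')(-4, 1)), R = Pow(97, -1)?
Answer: Mul(I, Pow(11334, Rational(1, 2))) ≈ Mul(106.46, I)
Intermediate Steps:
R = Rational(1, 97) ≈ 0.010309
S = -7 (S = Add(Mul(-1, 3), -4) = Add(-3, -4) = -7)
Function('s')(T) = -7
Pow(Add(Add(6536, -17863), Function('s')(R)), Rational(1, 2)) = Pow(Add(Add(6536, -17863), -7), Rational(1, 2)) = Pow(Add(-11327, -7), Rational(1, 2)) = Pow(-11334, Rational(1, 2)) = Mul(I, Pow(11334, Rational(1, 2)))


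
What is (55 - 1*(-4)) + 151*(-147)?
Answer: -22138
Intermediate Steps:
(55 - 1*(-4)) + 151*(-147) = (55 + 4) - 22197 = 59 - 22197 = -22138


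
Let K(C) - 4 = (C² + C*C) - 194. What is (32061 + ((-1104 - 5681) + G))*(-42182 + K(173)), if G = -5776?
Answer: 340977000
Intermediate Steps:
K(C) = -190 + 2*C² (K(C) = 4 + ((C² + C*C) - 194) = 4 + ((C² + C²) - 194) = 4 + (2*C² - 194) = 4 + (-194 + 2*C²) = -190 + 2*C²)
(32061 + ((-1104 - 5681) + G))*(-42182 + K(173)) = (32061 + ((-1104 - 5681) - 5776))*(-42182 + (-190 + 2*173²)) = (32061 + (-6785 - 5776))*(-42182 + (-190 + 2*29929)) = (32061 - 12561)*(-42182 + (-190 + 59858)) = 19500*(-42182 + 59668) = 19500*17486 = 340977000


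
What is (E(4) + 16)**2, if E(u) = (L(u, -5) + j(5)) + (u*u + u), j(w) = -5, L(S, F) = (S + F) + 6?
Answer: 1296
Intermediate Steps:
L(S, F) = 6 + F + S (L(S, F) = (F + S) + 6 = 6 + F + S)
E(u) = -4 + u**2 + 2*u (E(u) = ((6 - 5 + u) - 5) + (u*u + u) = ((1 + u) - 5) + (u**2 + u) = (-4 + u) + (u + u**2) = -4 + u**2 + 2*u)
(E(4) + 16)**2 = ((-4 + 4**2 + 2*4) + 16)**2 = ((-4 + 16 + 8) + 16)**2 = (20 + 16)**2 = 36**2 = 1296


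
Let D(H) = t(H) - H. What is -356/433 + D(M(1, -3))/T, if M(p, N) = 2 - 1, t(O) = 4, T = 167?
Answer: -58153/72311 ≈ -0.80421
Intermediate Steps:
M(p, N) = 1
D(H) = 4 - H
-356/433 + D(M(1, -3))/T = -356/433 + (4 - 1*1)/167 = -356*1/433 + (4 - 1)*(1/167) = -356/433 + 3*(1/167) = -356/433 + 3/167 = -58153/72311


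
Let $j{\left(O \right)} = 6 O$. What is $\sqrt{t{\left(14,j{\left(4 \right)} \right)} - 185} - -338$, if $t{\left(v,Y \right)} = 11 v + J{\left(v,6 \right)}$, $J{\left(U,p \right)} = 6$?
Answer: $338 + 5 i \approx 338.0 + 5.0 i$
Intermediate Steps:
$t{\left(v,Y \right)} = 6 + 11 v$ ($t{\left(v,Y \right)} = 11 v + 6 = 6 + 11 v$)
$\sqrt{t{\left(14,j{\left(4 \right)} \right)} - 185} - -338 = \sqrt{\left(6 + 11 \cdot 14\right) - 185} - -338 = \sqrt{\left(6 + 154\right) - 185} + 338 = \sqrt{160 - 185} + 338 = \sqrt{-25} + 338 = 5 i + 338 = 338 + 5 i$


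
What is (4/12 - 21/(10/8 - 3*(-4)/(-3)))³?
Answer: 18191447/35937 ≈ 506.20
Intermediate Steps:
(4/12 - 21/(10/8 - 3*(-4)/(-3)))³ = (4*(1/12) - 21/(10*(⅛) + 12*(-⅓)))³ = (⅓ - 21/(5/4 - 4))³ = (⅓ - 21/(-11/4))³ = (⅓ - 21*(-4/11))³ = (⅓ + 84/11)³ = (263/33)³ = 18191447/35937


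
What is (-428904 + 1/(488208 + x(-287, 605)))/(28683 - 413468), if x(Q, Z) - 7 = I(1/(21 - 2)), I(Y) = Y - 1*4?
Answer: 3978517793021/3569269507850 ≈ 1.1147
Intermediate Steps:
I(Y) = -4 + Y (I(Y) = Y - 4 = -4 + Y)
x(Q, Z) = 58/19 (x(Q, Z) = 7 + (-4 + 1/(21 - 2)) = 7 + (-4 + 1/19) = 7 - 75/19 = 58/19)
(-428904 + 1/(488208 + x(-287, 605)))/(28683 - 413468) = (-428904 + 1/(488208 + 58/19))/(28683 - 413468) = (-428904 + 1/(9276010/19))/(-384785) = (-428904 + 19/9276010)*(-1/384785) = -3978517793021/9276010*(-1/384785) = 3978517793021/3569269507850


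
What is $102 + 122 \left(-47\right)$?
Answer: $-5632$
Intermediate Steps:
$102 + 122 \left(-47\right) = 102 - 5734 = -5632$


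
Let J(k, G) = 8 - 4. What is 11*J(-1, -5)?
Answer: 44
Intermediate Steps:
J(k, G) = 4
11*J(-1, -5) = 11*4 = 44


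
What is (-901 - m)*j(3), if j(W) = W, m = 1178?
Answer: -6237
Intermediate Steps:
(-901 - m)*j(3) = (-901 - 1*1178)*3 = (-901 - 1178)*3 = -2079*3 = -6237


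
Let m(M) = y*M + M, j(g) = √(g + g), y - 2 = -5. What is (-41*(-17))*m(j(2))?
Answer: -2788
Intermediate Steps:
y = -3 (y = 2 - 5 = -3)
j(g) = √2*√g (j(g) = √(2*g) = √2*√g)
m(M) = -2*M (m(M) = -3*M + M = -2*M)
(-41*(-17))*m(j(2)) = (-41*(-17))*(-2*√2*√2) = 697*(-2*2) = 697*(-4) = -2788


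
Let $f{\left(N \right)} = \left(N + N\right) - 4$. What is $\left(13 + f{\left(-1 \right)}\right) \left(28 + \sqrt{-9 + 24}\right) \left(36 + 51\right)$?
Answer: $17052 + 609 \sqrt{15} \approx 19411.0$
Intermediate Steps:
$f{\left(N \right)} = -4 + 2 N$ ($f{\left(N \right)} = 2 N - 4 = -4 + 2 N$)
$\left(13 + f{\left(-1 \right)}\right) \left(28 + \sqrt{-9 + 24}\right) \left(36 + 51\right) = \left(13 + \left(-4 + 2 \left(-1\right)\right)\right) \left(28 + \sqrt{-9 + 24}\right) \left(36 + 51\right) = \left(13 - 6\right) \left(28 + \sqrt{15}\right) 87 = \left(13 - 6\right) \left(2436 + 87 \sqrt{15}\right) = 7 \left(2436 + 87 \sqrt{15}\right) = 17052 + 609 \sqrt{15}$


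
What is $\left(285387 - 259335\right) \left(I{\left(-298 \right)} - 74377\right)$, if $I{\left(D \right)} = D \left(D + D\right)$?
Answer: $2689374012$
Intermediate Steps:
$I{\left(D \right)} = 2 D^{2}$ ($I{\left(D \right)} = D 2 D = 2 D^{2}$)
$\left(285387 - 259335\right) \left(I{\left(-298 \right)} - 74377\right) = \left(285387 - 259335\right) \left(2 \left(-298\right)^{2} - 74377\right) = \left(285387 - 259335\right) \left(2 \cdot 88804 - 74377\right) = 26052 \left(177608 - 74377\right) = 26052 \cdot 103231 = 2689374012$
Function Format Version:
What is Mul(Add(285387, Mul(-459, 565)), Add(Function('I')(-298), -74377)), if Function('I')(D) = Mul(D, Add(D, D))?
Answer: 2689374012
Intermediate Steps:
Function('I')(D) = Mul(2, Pow(D, 2)) (Function('I')(D) = Mul(D, Mul(2, D)) = Mul(2, Pow(D, 2)))
Mul(Add(285387, Mul(-459, 565)), Add(Function('I')(-298), -74377)) = Mul(Add(285387, Mul(-459, 565)), Add(Mul(2, Pow(-298, 2)), -74377)) = Mul(Add(285387, -259335), Add(Mul(2, 88804), -74377)) = Mul(26052, Add(177608, -74377)) = Mul(26052, 103231) = 2689374012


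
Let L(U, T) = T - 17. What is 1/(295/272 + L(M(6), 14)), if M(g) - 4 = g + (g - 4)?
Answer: -272/521 ≈ -0.52207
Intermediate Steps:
M(g) = 2*g (M(g) = 4 + (g + (g - 4)) = 4 + (g + (-4 + g)) = 4 + (-4 + 2*g) = 2*g)
L(U, T) = -17 + T
1/(295/272 + L(M(6), 14)) = 1/(295/272 + (-17 + 14)) = 1/(295*(1/272) - 3) = 1/(295/272 - 3) = 1/(-521/272) = -272/521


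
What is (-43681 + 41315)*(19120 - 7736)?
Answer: -26934544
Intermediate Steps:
(-43681 + 41315)*(19120 - 7736) = -2366*11384 = -26934544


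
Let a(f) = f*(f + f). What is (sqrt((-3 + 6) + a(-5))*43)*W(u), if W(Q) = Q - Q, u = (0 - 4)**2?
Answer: 0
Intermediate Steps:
u = 16 (u = (-4)**2 = 16)
a(f) = 2*f**2 (a(f) = f*(2*f) = 2*f**2)
W(Q) = 0
(sqrt((-3 + 6) + a(-5))*43)*W(u) = (sqrt((-3 + 6) + 2*(-5)**2)*43)*0 = (sqrt(3 + 2*25)*43)*0 = (sqrt(3 + 50)*43)*0 = (sqrt(53)*43)*0 = (43*sqrt(53))*0 = 0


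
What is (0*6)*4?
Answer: 0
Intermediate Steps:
(0*6)*4 = 0*4 = 0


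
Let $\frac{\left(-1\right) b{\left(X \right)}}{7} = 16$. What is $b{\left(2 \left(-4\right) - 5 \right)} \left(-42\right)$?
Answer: $4704$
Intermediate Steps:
$b{\left(X \right)} = -112$ ($b{\left(X \right)} = \left(-7\right) 16 = -112$)
$b{\left(2 \left(-4\right) - 5 \right)} \left(-42\right) = \left(-112\right) \left(-42\right) = 4704$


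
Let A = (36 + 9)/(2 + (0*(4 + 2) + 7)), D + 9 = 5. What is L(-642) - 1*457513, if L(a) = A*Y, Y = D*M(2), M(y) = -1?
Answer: -457493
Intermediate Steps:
D = -4 (D = -9 + 5 = -4)
Y = 4 (Y = -4*(-1) = 4)
A = 5 (A = 45/(2 + (0*6 + 7)) = 45/(2 + (0 + 7)) = 45/(2 + 7) = 45/9 = 45*(⅑) = 5)
L(a) = 20 (L(a) = 5*4 = 20)
L(-642) - 1*457513 = 20 - 1*457513 = 20 - 457513 = -457493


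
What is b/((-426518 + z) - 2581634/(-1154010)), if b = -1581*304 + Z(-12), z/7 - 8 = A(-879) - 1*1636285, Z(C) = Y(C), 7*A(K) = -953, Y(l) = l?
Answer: 319136220/7889104357 ≈ 0.040453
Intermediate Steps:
A(K) = -953/7 (A(K) = (⅐)*(-953) = -953/7)
Z(C) = C
z = -11454892 (z = 56 + 7*(-953/7 - 1*1636285) = 56 + 7*(-953/7 - 1636285) = 56 + 7*(-11454948/7) = 56 - 11454948 = -11454892)
b = -480636 (b = -1581*304 - 12 = -480624 - 12 = -480636)
b/((-426518 + z) - 2581634/(-1154010)) = -480636/((-426518 - 11454892) - 2581634/(-1154010)) = -480636/(-11881410 - 2581634*(-1/1154010)) = -480636/(-11881410 + 117347/52455) = -480636/(-623239244203/52455) = -480636*(-52455/623239244203) = 319136220/7889104357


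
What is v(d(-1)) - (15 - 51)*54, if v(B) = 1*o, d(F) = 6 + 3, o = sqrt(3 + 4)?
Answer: 1944 + sqrt(7) ≈ 1946.6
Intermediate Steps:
o = sqrt(7) ≈ 2.6458
d(F) = 9
v(B) = sqrt(7) (v(B) = 1*sqrt(7) = sqrt(7))
v(d(-1)) - (15 - 51)*54 = sqrt(7) - (15 - 51)*54 = sqrt(7) - (-36)*54 = sqrt(7) - 1*(-1944) = sqrt(7) + 1944 = 1944 + sqrt(7)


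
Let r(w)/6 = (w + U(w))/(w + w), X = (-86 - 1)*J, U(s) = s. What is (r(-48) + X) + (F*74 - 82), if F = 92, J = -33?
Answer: 9603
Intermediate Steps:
X = 2871 (X = (-86 - 1)*(-33) = -87*(-33) = 2871)
r(w) = 6 (r(w) = 6*((w + w)/(w + w)) = 6*((2*w)/((2*w))) = 6*((2*w)*(1/(2*w))) = 6*1 = 6)
(r(-48) + X) + (F*74 - 82) = (6 + 2871) + (92*74 - 82) = 2877 + (6808 - 82) = 2877 + 6726 = 9603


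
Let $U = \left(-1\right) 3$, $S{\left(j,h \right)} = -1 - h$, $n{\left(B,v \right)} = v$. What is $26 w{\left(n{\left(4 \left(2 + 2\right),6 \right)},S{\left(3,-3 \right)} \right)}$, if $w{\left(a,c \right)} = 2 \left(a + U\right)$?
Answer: $156$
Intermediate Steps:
$U = -3$
$w{\left(a,c \right)} = -6 + 2 a$ ($w{\left(a,c \right)} = 2 \left(a - 3\right) = 2 \left(-3 + a\right) = -6 + 2 a$)
$26 w{\left(n{\left(4 \left(2 + 2\right),6 \right)},S{\left(3,-3 \right)} \right)} = 26 \left(-6 + 2 \cdot 6\right) = 26 \left(-6 + 12\right) = 26 \cdot 6 = 156$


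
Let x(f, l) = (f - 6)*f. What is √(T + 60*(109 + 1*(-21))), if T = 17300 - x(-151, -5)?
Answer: 7*I*√23 ≈ 33.571*I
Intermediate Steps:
x(f, l) = f*(-6 + f) (x(f, l) = (-6 + f)*f = f*(-6 + f))
T = -6407 (T = 17300 - (-151)*(-6 - 151) = 17300 - (-151)*(-157) = 17300 - 1*23707 = 17300 - 23707 = -6407)
√(T + 60*(109 + 1*(-21))) = √(-6407 + 60*(109 + 1*(-21))) = √(-6407 + 60*(109 - 21)) = √(-6407 + 60*88) = √(-6407 + 5280) = √(-1127) = 7*I*√23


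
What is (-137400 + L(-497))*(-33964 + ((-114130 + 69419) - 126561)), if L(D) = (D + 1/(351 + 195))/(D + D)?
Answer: 1275370816705617/45227 ≈ 2.8199e+10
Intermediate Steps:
L(D) = (1/546 + D)/(2*D) (L(D) = (D + 1/546)/((2*D)) = (D + 1/546)*(1/(2*D)) = (1/546 + D)*(1/(2*D)) = (1/546 + D)/(2*D))
(-137400 + L(-497))*(-33964 + ((-114130 + 69419) - 126561)) = (-137400 + (1/1092)*(1 + 546*(-497))/(-497))*(-33964 + ((-114130 + 69419) - 126561)) = (-137400 + (1/1092)*(-1/497)*(1 - 271362))*(-33964 + (-44711 - 126561)) = (-137400 + (1/1092)*(-1/497)*(-271361))*(-33964 - 171272) = (-137400 + 271361/542724)*(-205236) = -74570006239/542724*(-205236) = 1275370816705617/45227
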